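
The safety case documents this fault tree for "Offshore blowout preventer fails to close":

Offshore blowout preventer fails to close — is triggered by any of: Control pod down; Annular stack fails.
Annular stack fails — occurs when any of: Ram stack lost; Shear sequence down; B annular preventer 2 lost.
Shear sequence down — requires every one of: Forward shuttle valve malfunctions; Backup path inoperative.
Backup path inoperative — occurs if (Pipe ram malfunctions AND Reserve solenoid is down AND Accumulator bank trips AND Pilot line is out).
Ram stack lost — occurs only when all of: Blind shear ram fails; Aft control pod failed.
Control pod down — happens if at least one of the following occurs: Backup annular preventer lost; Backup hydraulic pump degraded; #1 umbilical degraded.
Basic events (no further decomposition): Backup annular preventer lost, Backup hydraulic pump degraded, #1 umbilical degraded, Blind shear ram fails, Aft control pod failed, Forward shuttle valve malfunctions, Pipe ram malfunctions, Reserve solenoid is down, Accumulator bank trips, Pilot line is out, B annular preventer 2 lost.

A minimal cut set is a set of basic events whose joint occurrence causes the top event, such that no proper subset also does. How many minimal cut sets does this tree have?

6

Control pod down [OR]: union of children's cut sets → 3 cut set(s).
Ram stack lost [AND]: one cut set from each child combined → 1 × 1 = 1 cut set(s).
Backup path inoperative [AND]: one cut set from each child combined → 1 × 1 × 1 × 1 = 1 cut set(s).
Shear sequence down [AND]: one cut set from each child combined → 1 × 1 = 1 cut set(s).
Annular stack fails [OR]: union of children's cut sets → 3 cut set(s).
Offshore blowout preventer fails to close [OR]: union of children's cut sets → 6 cut set(s).
Minimal cut sets: {Backup annular preventer lost}; {Backup hydraulic pump degraded}; {#1 umbilical degraded}; {Aft control pod failed, Blind shear ram fails}; {Accumulator bank trips, Forward shuttle valve malfunctions, Pilot line is out, Pipe ram malfunctions, Reserve solenoid is down}; {B annular preventer 2 lost}.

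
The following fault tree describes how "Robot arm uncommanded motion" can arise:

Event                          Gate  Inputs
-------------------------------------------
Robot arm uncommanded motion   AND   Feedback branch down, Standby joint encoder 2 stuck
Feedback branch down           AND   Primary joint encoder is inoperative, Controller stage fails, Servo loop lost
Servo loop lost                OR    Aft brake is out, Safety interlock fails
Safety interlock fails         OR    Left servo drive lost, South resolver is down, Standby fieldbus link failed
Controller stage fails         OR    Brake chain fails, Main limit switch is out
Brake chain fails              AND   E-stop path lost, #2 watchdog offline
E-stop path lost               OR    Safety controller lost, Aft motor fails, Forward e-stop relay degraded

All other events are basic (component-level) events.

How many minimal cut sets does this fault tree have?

E-stop path lost [OR]: union of children's cut sets → 3 cut set(s).
Brake chain fails [AND]: one cut set from each child combined → 3 × 1 = 3 cut set(s).
Controller stage fails [OR]: union of children's cut sets → 4 cut set(s).
Safety interlock fails [OR]: union of children's cut sets → 3 cut set(s).
Servo loop lost [OR]: union of children's cut sets → 4 cut set(s).
Feedback branch down [AND]: one cut set from each child combined → 1 × 4 × 4 = 16 cut set(s).
Robot arm uncommanded motion [AND]: one cut set from each child combined → 16 × 1 = 16 cut set(s).

16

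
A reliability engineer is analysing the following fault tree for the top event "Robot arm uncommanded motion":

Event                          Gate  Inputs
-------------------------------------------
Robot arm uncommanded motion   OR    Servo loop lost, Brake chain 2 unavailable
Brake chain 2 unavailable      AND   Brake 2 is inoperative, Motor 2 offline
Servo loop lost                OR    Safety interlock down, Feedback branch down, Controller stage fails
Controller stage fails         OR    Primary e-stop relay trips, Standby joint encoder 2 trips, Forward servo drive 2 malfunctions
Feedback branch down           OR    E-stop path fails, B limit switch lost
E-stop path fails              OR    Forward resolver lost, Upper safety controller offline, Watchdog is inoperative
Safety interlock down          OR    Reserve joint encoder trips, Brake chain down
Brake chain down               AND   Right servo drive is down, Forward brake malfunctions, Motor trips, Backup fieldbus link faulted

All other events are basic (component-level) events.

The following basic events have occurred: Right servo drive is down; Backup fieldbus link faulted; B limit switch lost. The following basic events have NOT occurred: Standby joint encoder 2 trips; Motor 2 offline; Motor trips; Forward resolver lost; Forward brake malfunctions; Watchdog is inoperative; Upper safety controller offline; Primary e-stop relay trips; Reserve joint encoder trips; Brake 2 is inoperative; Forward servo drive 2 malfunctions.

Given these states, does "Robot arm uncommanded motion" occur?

Yes

Brake chain down [AND]: Right servo drive is down=occurs, Forward brake malfunctions=not, Motor trips=not, Backup fieldbus link faulted=occurs → not all inputs occur → does not occur.
Safety interlock down [OR]: Reserve joint encoder trips=not, Brake chain down=not → no input occurs → does not occur.
E-stop path fails [OR]: Forward resolver lost=not, Upper safety controller offline=not, Watchdog is inoperative=not → no input occurs → does not occur.
Feedback branch down [OR]: E-stop path fails=not, B limit switch lost=occurs → at least one input occurs → occurs.
Controller stage fails [OR]: Primary e-stop relay trips=not, Standby joint encoder 2 trips=not, Forward servo drive 2 malfunctions=not → no input occurs → does not occur.
Servo loop lost [OR]: Safety interlock down=not, Feedback branch down=occurs, Controller stage fails=not → at least one input occurs → occurs.
Brake chain 2 unavailable [AND]: Brake 2 is inoperative=not, Motor 2 offline=not → not all inputs occur → does not occur.
Robot arm uncommanded motion [OR]: Servo loop lost=occurs, Brake chain 2 unavailable=not → at least one input occurs → occurs.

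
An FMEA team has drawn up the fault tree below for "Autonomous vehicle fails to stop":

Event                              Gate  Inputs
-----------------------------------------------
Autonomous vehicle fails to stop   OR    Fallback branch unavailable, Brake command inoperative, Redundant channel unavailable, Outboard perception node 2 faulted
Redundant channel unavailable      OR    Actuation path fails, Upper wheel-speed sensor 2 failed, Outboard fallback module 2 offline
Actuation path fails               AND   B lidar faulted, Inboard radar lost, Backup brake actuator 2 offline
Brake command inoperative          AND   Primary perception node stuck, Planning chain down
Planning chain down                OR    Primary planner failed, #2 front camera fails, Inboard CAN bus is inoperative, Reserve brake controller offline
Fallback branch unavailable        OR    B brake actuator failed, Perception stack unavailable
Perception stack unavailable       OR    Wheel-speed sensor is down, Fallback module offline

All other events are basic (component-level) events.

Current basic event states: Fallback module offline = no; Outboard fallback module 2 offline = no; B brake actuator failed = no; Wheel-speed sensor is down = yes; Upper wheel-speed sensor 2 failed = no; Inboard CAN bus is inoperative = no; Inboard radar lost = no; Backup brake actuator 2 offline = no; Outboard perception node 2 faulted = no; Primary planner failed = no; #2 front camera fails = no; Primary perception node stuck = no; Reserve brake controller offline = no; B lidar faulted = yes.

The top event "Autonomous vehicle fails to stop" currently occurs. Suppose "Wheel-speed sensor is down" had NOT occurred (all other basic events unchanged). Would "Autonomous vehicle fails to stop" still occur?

Counterfactual: set "Wheel-speed sensor is down" to not occurred.
Perception stack unavailable [OR]: Wheel-speed sensor is down=not, Fallback module offline=not → no input occurs → does not occur.
Fallback branch unavailable [OR]: B brake actuator failed=not, Perception stack unavailable=not → no input occurs → does not occur.
Planning chain down [OR]: Primary planner failed=not, #2 front camera fails=not, Inboard CAN bus is inoperative=not, Reserve brake controller offline=not → no input occurs → does not occur.
Brake command inoperative [AND]: Primary perception node stuck=not, Planning chain down=not → not all inputs occur → does not occur.
Actuation path fails [AND]: B lidar faulted=occurs, Inboard radar lost=not, Backup brake actuator 2 offline=not → not all inputs occur → does not occur.
Redundant channel unavailable [OR]: Actuation path fails=not, Upper wheel-speed sensor 2 failed=not, Outboard fallback module 2 offline=not → no input occurs → does not occur.
Autonomous vehicle fails to stop [OR]: Fallback branch unavailable=not, Brake command inoperative=not, Redundant channel unavailable=not, Outboard perception node 2 faulted=not → no input occurs → does not occur.

No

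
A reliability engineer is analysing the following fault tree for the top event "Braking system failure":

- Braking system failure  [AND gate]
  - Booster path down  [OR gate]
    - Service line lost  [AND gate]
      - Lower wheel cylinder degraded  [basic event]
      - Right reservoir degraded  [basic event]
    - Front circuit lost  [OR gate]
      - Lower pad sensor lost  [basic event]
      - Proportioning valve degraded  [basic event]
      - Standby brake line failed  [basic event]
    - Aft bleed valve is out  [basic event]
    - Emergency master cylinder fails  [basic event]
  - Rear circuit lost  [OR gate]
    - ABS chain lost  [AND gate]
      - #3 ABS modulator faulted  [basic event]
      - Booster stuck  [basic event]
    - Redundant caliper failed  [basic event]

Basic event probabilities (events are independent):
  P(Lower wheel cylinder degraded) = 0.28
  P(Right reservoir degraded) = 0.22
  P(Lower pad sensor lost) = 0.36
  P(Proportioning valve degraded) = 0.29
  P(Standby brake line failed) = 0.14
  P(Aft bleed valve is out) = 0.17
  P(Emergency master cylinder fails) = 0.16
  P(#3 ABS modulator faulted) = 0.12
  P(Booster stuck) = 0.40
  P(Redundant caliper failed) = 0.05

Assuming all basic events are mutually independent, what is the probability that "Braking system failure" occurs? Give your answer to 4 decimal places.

0.0712

P(Service line lost) [AND] = 0.28 × 0.22 = 0.061600
P(Front circuit lost) [OR] = 1 − (1−0.36) × (1−0.29) × (1−0.14) = 0.609216
P(Booster path down) [OR] = 1 − (1−0.061600) × (1−0.609216) × (1−0.17) × (1−0.16) = 0.744329
P(ABS chain lost) [AND] = 0.12 × 0.40 = 0.048000
P(Rear circuit lost) [OR] = 1 − (1−0.048000) × (1−0.05) = 0.095600
P(Braking system failure) [AND] = 0.744329 × 0.095600 = 0.071158
Rounded to 4 decimal places: P(Braking system failure) ≈ 0.0712.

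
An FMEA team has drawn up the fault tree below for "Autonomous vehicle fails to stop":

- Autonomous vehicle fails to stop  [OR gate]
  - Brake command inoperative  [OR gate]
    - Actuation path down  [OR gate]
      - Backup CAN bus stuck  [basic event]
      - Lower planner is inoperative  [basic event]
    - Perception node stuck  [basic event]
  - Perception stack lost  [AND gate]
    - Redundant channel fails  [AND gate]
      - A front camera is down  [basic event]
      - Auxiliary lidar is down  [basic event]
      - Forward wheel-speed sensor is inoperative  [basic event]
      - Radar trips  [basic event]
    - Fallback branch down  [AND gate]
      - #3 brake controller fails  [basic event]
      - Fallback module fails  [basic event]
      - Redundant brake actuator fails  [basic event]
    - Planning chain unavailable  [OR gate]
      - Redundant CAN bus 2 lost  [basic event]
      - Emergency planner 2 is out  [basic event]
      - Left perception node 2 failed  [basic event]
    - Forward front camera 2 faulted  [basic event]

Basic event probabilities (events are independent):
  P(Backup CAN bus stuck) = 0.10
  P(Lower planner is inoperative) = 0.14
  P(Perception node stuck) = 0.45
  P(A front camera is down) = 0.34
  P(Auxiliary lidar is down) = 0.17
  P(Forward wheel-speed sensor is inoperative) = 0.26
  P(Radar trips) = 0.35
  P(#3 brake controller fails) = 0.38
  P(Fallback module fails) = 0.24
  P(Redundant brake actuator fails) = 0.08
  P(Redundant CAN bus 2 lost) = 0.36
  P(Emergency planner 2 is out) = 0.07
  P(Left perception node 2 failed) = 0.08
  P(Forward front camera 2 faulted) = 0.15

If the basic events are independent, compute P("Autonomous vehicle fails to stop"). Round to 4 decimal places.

0.5743

P(Actuation path down) [OR] = 1 − (1−0.10) × (1−0.14) = 0.226000
P(Brake command inoperative) [OR] = 1 − (1−0.226000) × (1−0.45) = 0.574300
P(Redundant channel fails) [AND] = 0.34 × 0.17 × 0.26 × 0.35 = 0.005260
P(Fallback branch down) [AND] = 0.38 × 0.24 × 0.08 = 0.007296
P(Planning chain unavailable) [OR] = 1 − (1−0.36) × (1−0.07) × (1−0.08) = 0.452416
P(Perception stack lost) [AND] = 0.005260 × 0.007296 × 0.452416 × 0.15 = 0.000003
P(Autonomous vehicle fails to stop) [OR] = 1 − (1−0.574300) × (1−0.000003) = 0.574301
Rounded to 4 decimal places: P(Autonomous vehicle fails to stop) ≈ 0.5743.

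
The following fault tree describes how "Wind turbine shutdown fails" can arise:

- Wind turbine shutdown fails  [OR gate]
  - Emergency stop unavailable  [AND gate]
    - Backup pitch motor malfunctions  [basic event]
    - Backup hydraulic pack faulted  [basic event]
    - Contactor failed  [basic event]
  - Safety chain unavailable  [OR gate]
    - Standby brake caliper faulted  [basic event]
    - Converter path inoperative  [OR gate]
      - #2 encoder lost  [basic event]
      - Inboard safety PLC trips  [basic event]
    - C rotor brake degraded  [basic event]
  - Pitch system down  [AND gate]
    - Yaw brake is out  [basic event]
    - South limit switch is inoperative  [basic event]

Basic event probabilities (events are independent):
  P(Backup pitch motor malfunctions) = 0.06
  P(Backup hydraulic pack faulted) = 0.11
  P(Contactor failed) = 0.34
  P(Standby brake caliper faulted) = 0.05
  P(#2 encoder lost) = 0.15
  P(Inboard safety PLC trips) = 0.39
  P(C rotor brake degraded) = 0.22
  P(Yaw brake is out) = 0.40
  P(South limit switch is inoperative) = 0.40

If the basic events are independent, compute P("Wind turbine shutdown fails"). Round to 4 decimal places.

P(Emergency stop unavailable) [AND] = 0.06 × 0.11 × 0.34 = 0.002244
P(Converter path inoperative) [OR] = 1 − (1−0.15) × (1−0.39) = 0.481500
P(Safety chain unavailable) [OR] = 1 − (1−0.05) × (1−0.481500) × (1−0.22) = 0.615792
P(Pitch system down) [AND] = 0.40 × 0.40 = 0.160000
P(Wind turbine shutdown fails) [OR] = 1 − (1−0.002244) × (1−0.615792) × (1−0.160000) = 0.677989
Rounded to 4 decimal places: P(Wind turbine shutdown fails) ≈ 0.6780.

0.6780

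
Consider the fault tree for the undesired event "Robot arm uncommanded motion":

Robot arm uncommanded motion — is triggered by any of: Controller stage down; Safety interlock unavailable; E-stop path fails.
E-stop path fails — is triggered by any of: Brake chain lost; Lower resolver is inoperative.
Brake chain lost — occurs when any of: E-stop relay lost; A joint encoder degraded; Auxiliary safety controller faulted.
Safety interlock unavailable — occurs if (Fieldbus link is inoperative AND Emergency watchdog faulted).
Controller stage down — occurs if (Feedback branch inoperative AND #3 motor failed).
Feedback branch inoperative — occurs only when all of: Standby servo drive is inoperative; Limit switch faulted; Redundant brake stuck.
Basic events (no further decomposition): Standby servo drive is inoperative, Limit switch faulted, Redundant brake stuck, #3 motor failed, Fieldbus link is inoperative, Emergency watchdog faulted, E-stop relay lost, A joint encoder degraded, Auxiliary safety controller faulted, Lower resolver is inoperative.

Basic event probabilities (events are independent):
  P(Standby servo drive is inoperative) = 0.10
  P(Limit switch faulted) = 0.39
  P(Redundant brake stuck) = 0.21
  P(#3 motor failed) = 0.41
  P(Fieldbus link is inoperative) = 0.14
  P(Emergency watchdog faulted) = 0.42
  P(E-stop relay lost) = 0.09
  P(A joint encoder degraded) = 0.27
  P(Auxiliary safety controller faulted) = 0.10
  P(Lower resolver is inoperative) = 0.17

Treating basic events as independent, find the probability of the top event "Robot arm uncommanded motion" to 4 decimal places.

P(Feedback branch inoperative) [AND] = 0.10 × 0.39 × 0.21 = 0.008190
P(Controller stage down) [AND] = 0.008190 × 0.41 = 0.003358
P(Safety interlock unavailable) [AND] = 0.14 × 0.42 = 0.058800
P(Brake chain lost) [OR] = 1 − (1−0.09) × (1−0.27) × (1−0.10) = 0.402130
P(E-stop path fails) [OR] = 1 − (1−0.402130) × (1−0.17) = 0.503768
P(Robot arm uncommanded motion) [OR] = 1 − (1−0.003358) × (1−0.058800) × (1−0.503768) = 0.534515
Rounded to 4 decimal places: P(Robot arm uncommanded motion) ≈ 0.5345.

0.5345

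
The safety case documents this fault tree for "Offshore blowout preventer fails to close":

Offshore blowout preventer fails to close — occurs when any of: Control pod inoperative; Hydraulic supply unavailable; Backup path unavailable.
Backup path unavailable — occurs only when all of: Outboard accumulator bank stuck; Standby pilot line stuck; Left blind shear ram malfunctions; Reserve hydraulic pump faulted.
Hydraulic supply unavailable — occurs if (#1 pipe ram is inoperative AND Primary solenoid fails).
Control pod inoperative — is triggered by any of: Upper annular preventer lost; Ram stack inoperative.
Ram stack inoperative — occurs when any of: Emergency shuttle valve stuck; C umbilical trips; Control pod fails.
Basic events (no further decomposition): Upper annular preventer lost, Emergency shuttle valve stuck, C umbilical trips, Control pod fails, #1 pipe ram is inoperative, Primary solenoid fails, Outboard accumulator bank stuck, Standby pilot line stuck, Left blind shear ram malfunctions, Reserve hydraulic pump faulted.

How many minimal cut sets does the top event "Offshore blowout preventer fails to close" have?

6

Ram stack inoperative [OR]: union of children's cut sets → 3 cut set(s).
Control pod inoperative [OR]: union of children's cut sets → 4 cut set(s).
Hydraulic supply unavailable [AND]: one cut set from each child combined → 1 × 1 = 1 cut set(s).
Backup path unavailable [AND]: one cut set from each child combined → 1 × 1 × 1 × 1 = 1 cut set(s).
Offshore blowout preventer fails to close [OR]: union of children's cut sets → 6 cut set(s).
Minimal cut sets: {Upper annular preventer lost}; {Emergency shuttle valve stuck}; {C umbilical trips}; {Control pod fails}; {#1 pipe ram is inoperative, Primary solenoid fails}; {Left blind shear ram malfunctions, Outboard accumulator bank stuck, Reserve hydraulic pump faulted, Standby pilot line stuck}.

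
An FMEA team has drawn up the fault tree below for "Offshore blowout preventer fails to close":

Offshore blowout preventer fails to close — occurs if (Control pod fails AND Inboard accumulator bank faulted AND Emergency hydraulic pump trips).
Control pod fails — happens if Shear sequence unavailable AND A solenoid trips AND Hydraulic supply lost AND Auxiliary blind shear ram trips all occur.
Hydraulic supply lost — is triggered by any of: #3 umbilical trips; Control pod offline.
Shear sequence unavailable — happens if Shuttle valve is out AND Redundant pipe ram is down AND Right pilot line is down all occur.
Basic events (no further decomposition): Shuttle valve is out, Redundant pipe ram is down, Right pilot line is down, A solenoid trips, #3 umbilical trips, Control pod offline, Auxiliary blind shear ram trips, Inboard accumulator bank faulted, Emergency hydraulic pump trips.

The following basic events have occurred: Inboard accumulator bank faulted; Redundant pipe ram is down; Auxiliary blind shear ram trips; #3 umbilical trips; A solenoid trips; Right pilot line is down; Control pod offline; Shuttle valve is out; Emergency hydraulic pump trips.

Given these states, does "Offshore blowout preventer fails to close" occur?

Shear sequence unavailable [AND]: Shuttle valve is out=occurs, Redundant pipe ram is down=occurs, Right pilot line is down=occurs → all inputs occur → occurs.
Hydraulic supply lost [OR]: #3 umbilical trips=occurs, Control pod offline=occurs → at least one input occurs → occurs.
Control pod fails [AND]: Shear sequence unavailable=occurs, A solenoid trips=occurs, Hydraulic supply lost=occurs, Auxiliary blind shear ram trips=occurs → all inputs occur → occurs.
Offshore blowout preventer fails to close [AND]: Control pod fails=occurs, Inboard accumulator bank faulted=occurs, Emergency hydraulic pump trips=occurs → all inputs occur → occurs.

Yes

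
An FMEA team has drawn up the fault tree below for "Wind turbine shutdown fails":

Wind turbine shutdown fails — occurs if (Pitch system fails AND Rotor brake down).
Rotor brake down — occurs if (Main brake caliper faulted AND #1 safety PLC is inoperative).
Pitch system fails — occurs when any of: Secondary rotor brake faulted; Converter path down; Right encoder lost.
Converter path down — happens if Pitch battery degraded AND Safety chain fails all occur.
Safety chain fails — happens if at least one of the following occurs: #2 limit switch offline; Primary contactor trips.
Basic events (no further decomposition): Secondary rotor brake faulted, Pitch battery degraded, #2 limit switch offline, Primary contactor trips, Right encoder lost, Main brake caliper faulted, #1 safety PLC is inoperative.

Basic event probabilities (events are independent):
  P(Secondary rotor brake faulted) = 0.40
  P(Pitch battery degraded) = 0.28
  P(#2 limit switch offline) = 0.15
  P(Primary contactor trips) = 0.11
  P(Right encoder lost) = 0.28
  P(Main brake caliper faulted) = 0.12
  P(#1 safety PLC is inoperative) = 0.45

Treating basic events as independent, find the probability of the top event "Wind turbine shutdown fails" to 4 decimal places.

P(Safety chain fails) [OR] = 1 − (1−0.15) × (1−0.11) = 0.243500
P(Converter path down) [AND] = 0.28 × 0.243500 = 0.068180
P(Pitch system fails) [OR] = 1 − (1−0.40) × (1−0.068180) × (1−0.28) = 0.597454
P(Rotor brake down) [AND] = 0.12 × 0.45 = 0.054000
P(Wind turbine shutdown fails) [AND] = 0.597454 × 0.054000 = 0.032263
Rounded to 4 decimal places: P(Wind turbine shutdown fails) ≈ 0.0323.

0.0323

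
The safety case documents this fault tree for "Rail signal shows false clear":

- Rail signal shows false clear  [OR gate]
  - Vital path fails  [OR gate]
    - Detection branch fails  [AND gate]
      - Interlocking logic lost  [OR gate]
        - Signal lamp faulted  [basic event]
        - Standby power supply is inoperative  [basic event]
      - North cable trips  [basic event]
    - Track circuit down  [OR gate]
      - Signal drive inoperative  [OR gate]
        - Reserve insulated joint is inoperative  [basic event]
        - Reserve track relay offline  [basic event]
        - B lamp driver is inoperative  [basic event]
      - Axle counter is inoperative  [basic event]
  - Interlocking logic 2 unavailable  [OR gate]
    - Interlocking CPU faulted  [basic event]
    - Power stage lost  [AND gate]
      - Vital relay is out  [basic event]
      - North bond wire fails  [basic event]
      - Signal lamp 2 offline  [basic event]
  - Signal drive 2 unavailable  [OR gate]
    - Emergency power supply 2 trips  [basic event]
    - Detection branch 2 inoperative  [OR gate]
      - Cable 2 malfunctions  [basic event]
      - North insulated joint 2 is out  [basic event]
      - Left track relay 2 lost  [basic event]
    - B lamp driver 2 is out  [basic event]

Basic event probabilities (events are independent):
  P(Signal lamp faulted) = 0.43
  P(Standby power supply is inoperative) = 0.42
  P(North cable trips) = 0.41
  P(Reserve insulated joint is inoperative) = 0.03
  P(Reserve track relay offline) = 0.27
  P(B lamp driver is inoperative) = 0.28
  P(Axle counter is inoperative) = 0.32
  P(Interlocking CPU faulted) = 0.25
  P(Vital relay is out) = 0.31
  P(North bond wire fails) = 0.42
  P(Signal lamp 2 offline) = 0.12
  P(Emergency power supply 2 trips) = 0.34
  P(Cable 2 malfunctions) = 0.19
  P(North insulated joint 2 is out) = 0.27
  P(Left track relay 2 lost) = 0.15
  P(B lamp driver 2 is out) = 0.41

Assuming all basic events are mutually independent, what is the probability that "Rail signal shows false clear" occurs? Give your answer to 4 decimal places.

P(Interlocking logic lost) [OR] = 1 − (1−0.43) × (1−0.42) = 0.669400
P(Detection branch fails) [AND] = 0.669400 × 0.41 = 0.274454
P(Signal drive inoperative) [OR] = 1 − (1−0.03) × (1−0.27) × (1−0.28) = 0.490168
P(Track circuit down) [OR] = 1 − (1−0.490168) × (1−0.32) = 0.653314
P(Vital path fails) [OR] = 1 − (1−0.274454) × (1−0.653314) = 0.748463
P(Power stage lost) [AND] = 0.31 × 0.42 × 0.12 = 0.015624
P(Interlocking logic 2 unavailable) [OR] = 1 − (1−0.25) × (1−0.015624) = 0.261718
P(Detection branch 2 inoperative) [OR] = 1 − (1−0.19) × (1−0.27) × (1−0.15) = 0.497395
P(Signal drive 2 unavailable) [OR] = 1 − (1−0.34) × (1−0.497395) × (1−0.41) = 0.804286
P(Rail signal shows false clear) [OR] = 1 − (1−0.748463) × (1−0.261718) × (1−0.804286) = 0.963655
Rounded to 4 decimal places: P(Rail signal shows false clear) ≈ 0.9637.

0.9637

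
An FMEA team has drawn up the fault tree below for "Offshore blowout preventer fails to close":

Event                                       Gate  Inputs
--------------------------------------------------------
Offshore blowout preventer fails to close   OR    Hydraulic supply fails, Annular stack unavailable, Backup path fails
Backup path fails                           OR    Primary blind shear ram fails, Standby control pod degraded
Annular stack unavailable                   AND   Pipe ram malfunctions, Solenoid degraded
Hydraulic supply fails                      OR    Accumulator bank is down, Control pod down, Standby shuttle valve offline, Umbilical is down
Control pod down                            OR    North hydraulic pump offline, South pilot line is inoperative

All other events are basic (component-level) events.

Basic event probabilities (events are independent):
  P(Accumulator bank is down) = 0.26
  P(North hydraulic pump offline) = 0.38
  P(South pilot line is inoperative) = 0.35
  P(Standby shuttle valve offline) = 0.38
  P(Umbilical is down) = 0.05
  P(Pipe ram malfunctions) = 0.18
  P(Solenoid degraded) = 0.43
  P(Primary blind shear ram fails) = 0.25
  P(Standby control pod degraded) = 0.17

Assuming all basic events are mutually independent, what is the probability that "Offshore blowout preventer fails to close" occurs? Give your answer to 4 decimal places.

0.8991

P(Control pod down) [OR] = 1 − (1−0.38) × (1−0.35) = 0.597000
P(Hydraulic supply fails) [OR] = 1 − (1−0.26) × (1−0.597000) × (1−0.38) × (1−0.05) = 0.824348
P(Annular stack unavailable) [AND] = 0.18 × 0.43 = 0.077400
P(Backup path fails) [OR] = 1 − (1−0.25) × (1−0.17) = 0.377500
P(Offshore blowout preventer fails to close) [OR] = 1 − (1−0.824348) × (1−0.077400) × (1−0.377500) = 0.899120
Rounded to 4 decimal places: P(Offshore blowout preventer fails to close) ≈ 0.8991.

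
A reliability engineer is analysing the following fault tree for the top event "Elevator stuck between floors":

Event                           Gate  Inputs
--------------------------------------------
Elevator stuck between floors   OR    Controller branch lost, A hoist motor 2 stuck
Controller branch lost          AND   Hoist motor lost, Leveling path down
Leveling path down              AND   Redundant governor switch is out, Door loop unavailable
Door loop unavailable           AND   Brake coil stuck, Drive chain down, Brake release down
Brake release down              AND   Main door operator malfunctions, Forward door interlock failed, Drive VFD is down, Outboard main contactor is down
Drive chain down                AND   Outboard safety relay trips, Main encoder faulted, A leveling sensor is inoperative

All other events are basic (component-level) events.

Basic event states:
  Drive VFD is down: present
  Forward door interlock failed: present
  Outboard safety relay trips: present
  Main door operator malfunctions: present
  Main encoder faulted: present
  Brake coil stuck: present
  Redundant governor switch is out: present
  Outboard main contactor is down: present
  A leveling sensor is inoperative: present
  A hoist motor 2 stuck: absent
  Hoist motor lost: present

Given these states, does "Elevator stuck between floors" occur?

Drive chain down [AND]: Outboard safety relay trips=occurs, Main encoder faulted=occurs, A leveling sensor is inoperative=occurs → all inputs occur → occurs.
Brake release down [AND]: Main door operator malfunctions=occurs, Forward door interlock failed=occurs, Drive VFD is down=occurs, Outboard main contactor is down=occurs → all inputs occur → occurs.
Door loop unavailable [AND]: Brake coil stuck=occurs, Drive chain down=occurs, Brake release down=occurs → all inputs occur → occurs.
Leveling path down [AND]: Redundant governor switch is out=occurs, Door loop unavailable=occurs → all inputs occur → occurs.
Controller branch lost [AND]: Hoist motor lost=occurs, Leveling path down=occurs → all inputs occur → occurs.
Elevator stuck between floors [OR]: Controller branch lost=occurs, A hoist motor 2 stuck=not → at least one input occurs → occurs.

Yes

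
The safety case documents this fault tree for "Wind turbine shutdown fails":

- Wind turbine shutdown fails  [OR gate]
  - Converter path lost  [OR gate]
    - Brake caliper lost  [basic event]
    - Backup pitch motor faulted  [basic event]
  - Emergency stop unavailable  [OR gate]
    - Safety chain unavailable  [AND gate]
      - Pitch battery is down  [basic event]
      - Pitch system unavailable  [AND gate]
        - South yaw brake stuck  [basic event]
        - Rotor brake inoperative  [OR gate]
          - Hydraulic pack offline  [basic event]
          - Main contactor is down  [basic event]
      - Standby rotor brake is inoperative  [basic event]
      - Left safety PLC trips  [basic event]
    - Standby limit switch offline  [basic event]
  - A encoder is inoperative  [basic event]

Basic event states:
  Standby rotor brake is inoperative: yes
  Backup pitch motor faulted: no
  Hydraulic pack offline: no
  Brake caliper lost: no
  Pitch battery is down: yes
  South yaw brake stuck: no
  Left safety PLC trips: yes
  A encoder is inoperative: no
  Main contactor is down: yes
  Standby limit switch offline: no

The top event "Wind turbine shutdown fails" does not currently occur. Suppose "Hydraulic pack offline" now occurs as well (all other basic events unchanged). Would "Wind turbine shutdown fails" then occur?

Counterfactual: set "Hydraulic pack offline" to occurred.
Converter path lost [OR]: Brake caliper lost=not, Backup pitch motor faulted=not → no input occurs → does not occur.
Rotor brake inoperative [OR]: Hydraulic pack offline=occurs, Main contactor is down=occurs → at least one input occurs → occurs.
Pitch system unavailable [AND]: South yaw brake stuck=not, Rotor brake inoperative=occurs → not all inputs occur → does not occur.
Safety chain unavailable [AND]: Pitch battery is down=occurs, Pitch system unavailable=not, Standby rotor brake is inoperative=occurs, Left safety PLC trips=occurs → not all inputs occur → does not occur.
Emergency stop unavailable [OR]: Safety chain unavailable=not, Standby limit switch offline=not → no input occurs → does not occur.
Wind turbine shutdown fails [OR]: Converter path lost=not, Emergency stop unavailable=not, A encoder is inoperative=not → no input occurs → does not occur.

No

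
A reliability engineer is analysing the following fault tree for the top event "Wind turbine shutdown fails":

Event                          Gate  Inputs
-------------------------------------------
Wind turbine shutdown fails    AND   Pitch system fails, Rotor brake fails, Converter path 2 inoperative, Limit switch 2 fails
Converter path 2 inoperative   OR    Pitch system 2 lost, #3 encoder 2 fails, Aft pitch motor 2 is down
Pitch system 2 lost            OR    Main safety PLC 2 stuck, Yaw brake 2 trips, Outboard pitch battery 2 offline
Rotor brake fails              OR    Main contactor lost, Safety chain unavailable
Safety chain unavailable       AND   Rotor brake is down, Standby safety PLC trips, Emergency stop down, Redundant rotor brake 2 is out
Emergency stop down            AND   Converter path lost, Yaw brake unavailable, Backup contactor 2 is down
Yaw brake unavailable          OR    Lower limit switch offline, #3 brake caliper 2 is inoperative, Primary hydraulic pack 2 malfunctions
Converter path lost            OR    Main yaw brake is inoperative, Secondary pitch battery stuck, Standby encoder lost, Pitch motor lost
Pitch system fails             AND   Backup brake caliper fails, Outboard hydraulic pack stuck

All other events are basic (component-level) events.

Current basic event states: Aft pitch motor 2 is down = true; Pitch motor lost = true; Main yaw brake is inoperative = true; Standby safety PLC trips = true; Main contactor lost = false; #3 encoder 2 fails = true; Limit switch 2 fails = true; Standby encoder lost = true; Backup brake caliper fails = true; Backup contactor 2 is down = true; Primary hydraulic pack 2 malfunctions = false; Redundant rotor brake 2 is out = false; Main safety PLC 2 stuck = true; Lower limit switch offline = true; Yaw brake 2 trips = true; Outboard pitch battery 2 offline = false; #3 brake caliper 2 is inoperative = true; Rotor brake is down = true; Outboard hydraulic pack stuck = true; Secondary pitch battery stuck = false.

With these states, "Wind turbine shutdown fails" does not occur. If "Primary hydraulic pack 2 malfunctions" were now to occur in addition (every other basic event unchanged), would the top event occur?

No

Counterfactual: set "Primary hydraulic pack 2 malfunctions" to occurred.
Pitch system fails [AND]: Backup brake caliper fails=occurs, Outboard hydraulic pack stuck=occurs → all inputs occur → occurs.
Converter path lost [OR]: Main yaw brake is inoperative=occurs, Secondary pitch battery stuck=not, Standby encoder lost=occurs, Pitch motor lost=occurs → at least one input occurs → occurs.
Yaw brake unavailable [OR]: Lower limit switch offline=occurs, #3 brake caliper 2 is inoperative=occurs, Primary hydraulic pack 2 malfunctions=occurs → at least one input occurs → occurs.
Emergency stop down [AND]: Converter path lost=occurs, Yaw brake unavailable=occurs, Backup contactor 2 is down=occurs → all inputs occur → occurs.
Safety chain unavailable [AND]: Rotor brake is down=occurs, Standby safety PLC trips=occurs, Emergency stop down=occurs, Redundant rotor brake 2 is out=not → not all inputs occur → does not occur.
Rotor brake fails [OR]: Main contactor lost=not, Safety chain unavailable=not → no input occurs → does not occur.
Pitch system 2 lost [OR]: Main safety PLC 2 stuck=occurs, Yaw brake 2 trips=occurs, Outboard pitch battery 2 offline=not → at least one input occurs → occurs.
Converter path 2 inoperative [OR]: Pitch system 2 lost=occurs, #3 encoder 2 fails=occurs, Aft pitch motor 2 is down=occurs → at least one input occurs → occurs.
Wind turbine shutdown fails [AND]: Pitch system fails=occurs, Rotor brake fails=not, Converter path 2 inoperative=occurs, Limit switch 2 fails=occurs → not all inputs occur → does not occur.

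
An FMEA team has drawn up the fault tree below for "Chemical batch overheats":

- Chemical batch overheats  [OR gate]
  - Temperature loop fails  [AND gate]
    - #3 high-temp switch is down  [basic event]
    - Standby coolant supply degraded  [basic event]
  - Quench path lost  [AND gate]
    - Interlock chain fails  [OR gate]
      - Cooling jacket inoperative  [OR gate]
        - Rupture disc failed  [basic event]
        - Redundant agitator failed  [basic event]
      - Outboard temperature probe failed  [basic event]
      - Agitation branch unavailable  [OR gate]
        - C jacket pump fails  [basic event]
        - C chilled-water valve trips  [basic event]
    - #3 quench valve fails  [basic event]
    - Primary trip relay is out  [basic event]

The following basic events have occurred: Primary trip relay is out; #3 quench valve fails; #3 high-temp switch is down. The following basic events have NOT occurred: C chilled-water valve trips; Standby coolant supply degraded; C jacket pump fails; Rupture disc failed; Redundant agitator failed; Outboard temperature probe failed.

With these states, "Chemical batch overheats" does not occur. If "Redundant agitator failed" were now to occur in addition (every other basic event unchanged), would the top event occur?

Counterfactual: set "Redundant agitator failed" to occurred.
Temperature loop fails [AND]: #3 high-temp switch is down=occurs, Standby coolant supply degraded=not → not all inputs occur → does not occur.
Cooling jacket inoperative [OR]: Rupture disc failed=not, Redundant agitator failed=occurs → at least one input occurs → occurs.
Agitation branch unavailable [OR]: C jacket pump fails=not, C chilled-water valve trips=not → no input occurs → does not occur.
Interlock chain fails [OR]: Cooling jacket inoperative=occurs, Outboard temperature probe failed=not, Agitation branch unavailable=not → at least one input occurs → occurs.
Quench path lost [AND]: Interlock chain fails=occurs, #3 quench valve fails=occurs, Primary trip relay is out=occurs → all inputs occur → occurs.
Chemical batch overheats [OR]: Temperature loop fails=not, Quench path lost=occurs → at least one input occurs → occurs.

Yes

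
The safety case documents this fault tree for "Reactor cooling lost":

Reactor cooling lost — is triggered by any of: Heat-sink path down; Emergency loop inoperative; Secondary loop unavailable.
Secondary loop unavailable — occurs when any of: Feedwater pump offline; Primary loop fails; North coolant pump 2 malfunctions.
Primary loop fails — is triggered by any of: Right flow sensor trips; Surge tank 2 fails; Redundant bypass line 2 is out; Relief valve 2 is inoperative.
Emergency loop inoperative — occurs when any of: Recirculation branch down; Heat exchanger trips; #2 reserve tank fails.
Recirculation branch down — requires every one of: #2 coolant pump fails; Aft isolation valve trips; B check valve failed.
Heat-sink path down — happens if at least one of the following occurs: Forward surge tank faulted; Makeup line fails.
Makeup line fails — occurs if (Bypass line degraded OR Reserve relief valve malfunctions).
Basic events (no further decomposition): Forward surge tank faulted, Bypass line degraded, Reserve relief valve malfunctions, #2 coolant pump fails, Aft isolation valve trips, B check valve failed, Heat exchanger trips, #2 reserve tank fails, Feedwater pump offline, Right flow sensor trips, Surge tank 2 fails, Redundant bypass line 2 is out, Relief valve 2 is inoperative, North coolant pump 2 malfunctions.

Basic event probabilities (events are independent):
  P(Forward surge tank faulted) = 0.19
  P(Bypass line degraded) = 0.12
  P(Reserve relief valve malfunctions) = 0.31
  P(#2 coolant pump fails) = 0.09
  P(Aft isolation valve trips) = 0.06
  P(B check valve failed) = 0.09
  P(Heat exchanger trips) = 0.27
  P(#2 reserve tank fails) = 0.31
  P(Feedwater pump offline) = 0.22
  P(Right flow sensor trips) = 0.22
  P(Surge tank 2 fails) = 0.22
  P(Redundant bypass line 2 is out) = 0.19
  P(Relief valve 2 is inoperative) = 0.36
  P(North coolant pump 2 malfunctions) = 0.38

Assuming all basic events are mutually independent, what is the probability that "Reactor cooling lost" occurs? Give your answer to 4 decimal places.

0.9622

P(Makeup line fails) [OR] = 1 − (1−0.12) × (1−0.31) = 0.392800
P(Heat-sink path down) [OR] = 1 − (1−0.19) × (1−0.392800) = 0.508168
P(Recirculation branch down) [AND] = 0.09 × 0.06 × 0.09 = 0.000486
P(Emergency loop inoperative) [OR] = 1 − (1−0.000486) × (1−0.27) × (1−0.31) = 0.496545
P(Primary loop fails) [OR] = 1 − (1−0.22) × (1−0.22) × (1−0.19) × (1−0.36) = 0.684605
P(Secondary loop unavailable) [OR] = 1 − (1−0.22) × (1−0.684605) × (1−0.38) = 0.847475
P(Reactor cooling lost) [OR] = 1 − (1−0.508168) × (1−0.496545) × (1−0.847475) = 0.962232
Rounded to 4 decimal places: P(Reactor cooling lost) ≈ 0.9622.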